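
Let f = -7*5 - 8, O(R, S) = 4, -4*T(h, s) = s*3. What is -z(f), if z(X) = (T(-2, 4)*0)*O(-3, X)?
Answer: 0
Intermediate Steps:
T(h, s) = -3*s/4 (T(h, s) = -s*3/4 = -3*s/4)
f = -43 (f = -35 - 8 = -43)
z(X) = 0 (z(X) = (-¾*4*0)*4 = -3*0*4 = 0*4 = 0)
-z(f) = -1*0 = 0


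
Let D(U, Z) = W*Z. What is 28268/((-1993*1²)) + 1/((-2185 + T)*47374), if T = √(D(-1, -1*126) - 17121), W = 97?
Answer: -6432785670206481/453535511250976 - I*√29343/227564230432 ≈ -14.184 - 7.5275e-10*I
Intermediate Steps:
D(U, Z) = 97*Z
T = I*√29343 (T = √(97*(-1*126) - 17121) = √(97*(-126) - 17121) = √(-12222 - 17121) = √(-29343) = I*√29343 ≈ 171.3*I)
28268/((-1993*1²)) + 1/((-2185 + T)*47374) = 28268/((-1993*1²)) + 1/(-2185 + I*√29343*47374) = 28268/((-1993*1)) + (1/47374)/(-2185 + I*√29343) = 28268/(-1993) + 1/(47374*(-2185 + I*√29343)) = 28268*(-1/1993) + 1/(47374*(-2185 + I*√29343)) = -28268/1993 + 1/(47374*(-2185 + I*√29343))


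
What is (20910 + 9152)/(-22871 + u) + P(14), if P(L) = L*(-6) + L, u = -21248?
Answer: -3118392/44119 ≈ -70.681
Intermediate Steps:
P(L) = -5*L (P(L) = -6*L + L = -5*L)
(20910 + 9152)/(-22871 + u) + P(14) = (20910 + 9152)/(-22871 - 21248) - 5*14 = 30062/(-44119) - 70 = 30062*(-1/44119) - 70 = -30062/44119 - 70 = -3118392/44119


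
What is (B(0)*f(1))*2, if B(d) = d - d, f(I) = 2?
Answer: 0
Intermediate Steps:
B(d) = 0
(B(0)*f(1))*2 = (0*2)*2 = 0*2 = 0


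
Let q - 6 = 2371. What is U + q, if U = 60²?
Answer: 5977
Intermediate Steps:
q = 2377 (q = 6 + 2371 = 2377)
U = 3600
U + q = 3600 + 2377 = 5977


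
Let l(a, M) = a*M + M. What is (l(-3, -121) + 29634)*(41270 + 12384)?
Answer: 1602966904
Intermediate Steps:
l(a, M) = M + M*a (l(a, M) = M*a + M = M + M*a)
(l(-3, -121) + 29634)*(41270 + 12384) = (-121*(1 - 3) + 29634)*(41270 + 12384) = (-121*(-2) + 29634)*53654 = (242 + 29634)*53654 = 29876*53654 = 1602966904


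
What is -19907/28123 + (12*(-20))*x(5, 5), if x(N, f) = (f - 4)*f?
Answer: -33767507/28123 ≈ -1200.7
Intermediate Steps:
x(N, f) = f*(-4 + f) (x(N, f) = (-4 + f)*f = f*(-4 + f))
-19907/28123 + (12*(-20))*x(5, 5) = -19907/28123 + (12*(-20))*(5*(-4 + 5)) = -19907*1/28123 - 1200 = -19907/28123 - 240*5 = -19907/28123 - 1200 = -33767507/28123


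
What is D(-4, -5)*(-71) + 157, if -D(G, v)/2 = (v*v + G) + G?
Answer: 2571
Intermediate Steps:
D(G, v) = -4*G - 2*v² (D(G, v) = -2*((v*v + G) + G) = -2*((v² + G) + G) = -2*((G + v²) + G) = -2*(v² + 2*G) = -4*G - 2*v²)
D(-4, -5)*(-71) + 157 = (-4*(-4) - 2*(-5)²)*(-71) + 157 = (16 - 2*25)*(-71) + 157 = (16 - 50)*(-71) + 157 = -34*(-71) + 157 = 2414 + 157 = 2571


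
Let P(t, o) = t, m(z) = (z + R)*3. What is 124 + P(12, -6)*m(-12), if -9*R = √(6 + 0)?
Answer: -308 - 4*√6 ≈ -317.80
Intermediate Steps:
R = -√6/9 (R = -√(6 + 0)/9 = -√6/9 ≈ -0.27217)
m(z) = 3*z - √6/3 (m(z) = (z - √6/9)*3 = 3*z - √6/3)
124 + P(12, -6)*m(-12) = 124 + 12*(3*(-12) - √6/3) = 124 + 12*(-36 - √6/3) = 124 + (-432 - 4*√6) = -308 - 4*√6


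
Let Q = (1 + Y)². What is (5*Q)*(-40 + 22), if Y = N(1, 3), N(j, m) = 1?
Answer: -360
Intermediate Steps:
Y = 1
Q = 4 (Q = (1 + 1)² = 2² = 4)
(5*Q)*(-40 + 22) = (5*4)*(-40 + 22) = 20*(-18) = -360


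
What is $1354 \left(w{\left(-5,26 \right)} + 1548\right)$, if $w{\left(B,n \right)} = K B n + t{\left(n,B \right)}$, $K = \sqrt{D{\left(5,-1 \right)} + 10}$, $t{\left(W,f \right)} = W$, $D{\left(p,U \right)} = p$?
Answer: $2131196 - 176020 \sqrt{15} \approx 1.4495 \cdot 10^{6}$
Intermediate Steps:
$K = \sqrt{15}$ ($K = \sqrt{5 + 10} = \sqrt{15} \approx 3.873$)
$w{\left(B,n \right)} = n + B n \sqrt{15}$ ($w{\left(B,n \right)} = \sqrt{15} B n + n = B \sqrt{15} n + n = B n \sqrt{15} + n = n + B n \sqrt{15}$)
$1354 \left(w{\left(-5,26 \right)} + 1548\right) = 1354 \left(26 \left(1 - 5 \sqrt{15}\right) + 1548\right) = 1354 \left(\left(26 - 130 \sqrt{15}\right) + 1548\right) = 1354 \left(1574 - 130 \sqrt{15}\right) = 2131196 - 176020 \sqrt{15}$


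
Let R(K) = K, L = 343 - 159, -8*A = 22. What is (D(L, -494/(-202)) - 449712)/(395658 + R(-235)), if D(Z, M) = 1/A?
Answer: -4946836/4349653 ≈ -1.1373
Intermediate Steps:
A = -11/4 (A = -⅛*22 = -11/4 ≈ -2.7500)
L = 184
D(Z, M) = -4/11 (D(Z, M) = 1/(-11/4) = -4/11)
(D(L, -494/(-202)) - 449712)/(395658 + R(-235)) = (-4/11 - 449712)/(395658 - 235) = -4946836/11/395423 = -4946836/11*1/395423 = -4946836/4349653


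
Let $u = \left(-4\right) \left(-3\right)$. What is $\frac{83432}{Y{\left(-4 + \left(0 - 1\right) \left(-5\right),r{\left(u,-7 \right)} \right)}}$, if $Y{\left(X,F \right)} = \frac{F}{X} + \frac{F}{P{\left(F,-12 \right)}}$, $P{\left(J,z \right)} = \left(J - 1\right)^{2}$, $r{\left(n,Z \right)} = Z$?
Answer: $- \frac{5339648}{455} \approx -11735.0$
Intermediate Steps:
$u = 12$
$P{\left(J,z \right)} = \left(-1 + J\right)^{2}$
$Y{\left(X,F \right)} = \frac{F}{X} + \frac{F}{\left(-1 + F\right)^{2}}$
$\frac{83432}{Y{\left(-4 + \left(0 - 1\right) \left(-5\right),r{\left(u,-7 \right)} \right)}} = \frac{83432}{- \frac{7}{-4 + \left(0 - 1\right) \left(-5\right)} - \frac{7}{\left(-1 - 7\right)^{2}}} = \frac{83432}{- \frac{7}{-4 + \left(0 - 1\right) \left(-5\right)} - \frac{7}{64}} = \frac{83432}{- \frac{7}{-4 - -5} - \frac{7}{64}} = \frac{83432}{- \frac{7}{-4 + 5} - \frac{7}{64}} = \frac{83432}{- \frac{7}{1} - \frac{7}{64}} = \frac{83432}{\left(-7\right) 1 - \frac{7}{64}} = \frac{83432}{-7 - \frac{7}{64}} = \frac{83432}{- \frac{455}{64}} = 83432 \left(- \frac{64}{455}\right) = - \frac{5339648}{455}$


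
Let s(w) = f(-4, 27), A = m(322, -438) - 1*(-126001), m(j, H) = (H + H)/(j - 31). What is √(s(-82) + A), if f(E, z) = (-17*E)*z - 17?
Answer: 2*√300657514/97 ≈ 357.52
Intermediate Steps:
f(E, z) = -17 - 17*E*z (f(E, z) = -17*E*z - 17 = -17 - 17*E*z)
m(j, H) = 2*H/(-31 + j) (m(j, H) = (2*H)/(-31 + j) = 2*H/(-31 + j))
A = 12221805/97 (A = 2*(-438)/(-31 + 322) - 1*(-126001) = 2*(-438)/291 + 126001 = 2*(-438)*(1/291) + 126001 = -292/97 + 126001 = 12221805/97 ≈ 1.2600e+5)
s(w) = 1819 (s(w) = -17 - 17*(-4)*27 = -17 + 1836 = 1819)
√(s(-82) + A) = √(1819 + 12221805/97) = √(12398248/97) = 2*√300657514/97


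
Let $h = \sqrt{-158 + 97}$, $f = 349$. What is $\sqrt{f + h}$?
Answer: $\sqrt{349 + i \sqrt{61}} \approx 18.683 + 0.209 i$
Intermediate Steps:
$h = i \sqrt{61}$ ($h = \sqrt{-61} = i \sqrt{61} \approx 7.8102 i$)
$\sqrt{f + h} = \sqrt{349 + i \sqrt{61}}$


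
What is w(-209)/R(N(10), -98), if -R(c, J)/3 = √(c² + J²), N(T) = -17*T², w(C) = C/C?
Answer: -√724901/4349406 ≈ -0.00019575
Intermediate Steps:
w(C) = 1
R(c, J) = -3*√(J² + c²) (R(c, J) = -3*√(c² + J²) = -3*√(J² + c²))
w(-209)/R(N(10), -98) = 1/(-3*√((-98)² + (-17*10²)²)) = 1/(-3*√(9604 + (-17*100)²)) = 1/(-3*√(9604 + (-1700)²)) = 1/(-3*√(9604 + 2890000)) = 1/(-6*√724901) = 1*(-√724901/4349406) = -√724901/4349406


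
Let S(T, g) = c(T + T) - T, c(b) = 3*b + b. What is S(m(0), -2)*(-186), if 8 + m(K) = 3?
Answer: 6510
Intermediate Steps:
c(b) = 4*b
m(K) = -5 (m(K) = -8 + 3 = -5)
S(T, g) = 7*T (S(T, g) = 4*(T + T) - T = 4*(2*T) - T = 8*T - T = 7*T)
S(m(0), -2)*(-186) = (7*(-5))*(-186) = -35*(-186) = 6510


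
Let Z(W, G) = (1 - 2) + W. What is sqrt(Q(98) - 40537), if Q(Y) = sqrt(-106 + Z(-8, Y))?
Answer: sqrt(-40537 + I*sqrt(115)) ≈ 0.027 + 201.34*I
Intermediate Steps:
Z(W, G) = -1 + W
Q(Y) = I*sqrt(115) (Q(Y) = sqrt(-106 + (-1 - 8)) = sqrt(-106 - 9) = sqrt(-115) = I*sqrt(115))
sqrt(Q(98) - 40537) = sqrt(I*sqrt(115) - 40537) = sqrt(-40537 + I*sqrt(115))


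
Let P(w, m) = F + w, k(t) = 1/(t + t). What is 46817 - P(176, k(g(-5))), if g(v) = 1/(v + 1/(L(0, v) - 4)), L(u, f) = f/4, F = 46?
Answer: 46595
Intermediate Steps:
L(u, f) = f/4 (L(u, f) = f*(¼) = f/4)
g(v) = 1/(v + 1/(-4 + v/4)) (g(v) = 1/(v + 1/(v/4 - 4)) = 1/(v + 1/(-4 + v/4)))
k(t) = 1/(2*t)
P(w, m) = 46 + w
46817 - P(176, k(g(-5))) = 46817 - (46 + 176) = 46817 - 1*222 = 46817 - 222 = 46595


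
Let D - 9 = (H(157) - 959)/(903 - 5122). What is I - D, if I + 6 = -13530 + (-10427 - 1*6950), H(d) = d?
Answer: -130460720/4219 ≈ -30922.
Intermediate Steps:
D = 38773/4219 (D = 9 + (157 - 959)/(903 - 5122) = 9 - 802/(-4219) = 9 - 802*(-1/4219) = 9 + 802/4219 = 38773/4219 ≈ 9.1901)
I = -30913 (I = -6 + (-13530 + (-10427 - 1*6950)) = -6 + (-13530 + (-10427 - 6950)) = -6 + (-13530 - 17377) = -6 - 30907 = -30913)
I - D = -30913 - 1*38773/4219 = -30913 - 38773/4219 = -130460720/4219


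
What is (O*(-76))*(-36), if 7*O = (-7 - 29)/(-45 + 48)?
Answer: -32832/7 ≈ -4690.3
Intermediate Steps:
O = -12/7 (O = ((-7 - 29)/(-45 + 48))/7 = (-36/3)/7 = (-36*1/3)/7 = (1/7)*(-12) = -12/7 ≈ -1.7143)
(O*(-76))*(-36) = -12/7*(-76)*(-36) = (912/7)*(-36) = -32832/7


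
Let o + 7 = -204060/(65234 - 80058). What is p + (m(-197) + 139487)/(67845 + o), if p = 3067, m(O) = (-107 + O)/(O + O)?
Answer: 152032898153203/49537352671 ≈ 3069.1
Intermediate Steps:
m(O) = (-107 + O)/(2*O) (m(O) = (-107 + O)/((2*O)) = (-107 + O)*(1/(2*O)) = (-107 + O)/(2*O))
o = 25073/3706 (o = -7 - 204060/(65234 - 80058) = -7 - 204060/(-14824) = -7 - 204060*(-1/14824) = -7 + 51015/3706 = 25073/3706 ≈ 6.7655)
p + (m(-197) + 139487)/(67845 + o) = 3067 + ((1/2)*(-107 - 197)/(-197) + 139487)/(67845 + 25073/3706) = 3067 + ((1/2)*(-1/197)*(-304) + 139487)/(251458643/3706) = 3067 + (152/197 + 139487)*(3706/251458643) = 3067 + (27479091/197)*(3706/251458643) = 3067 + 101837511246/49537352671 = 152032898153203/49537352671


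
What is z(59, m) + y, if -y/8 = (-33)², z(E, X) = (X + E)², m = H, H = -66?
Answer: -8663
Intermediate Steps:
m = -66
z(E, X) = (E + X)²
y = -8712 (y = -8*(-33)² = -8*1089 = -8712)
z(59, m) + y = (59 - 66)² - 8712 = (-7)² - 8712 = 49 - 8712 = -8663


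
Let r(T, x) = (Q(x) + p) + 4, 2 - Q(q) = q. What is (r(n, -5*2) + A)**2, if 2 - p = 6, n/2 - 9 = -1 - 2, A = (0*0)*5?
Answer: 144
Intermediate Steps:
Q(q) = 2 - q
A = 0 (A = 0*5 = 0)
n = 12 (n = 18 + 2*(-1 - 2) = 18 + 2*(-3) = 18 - 6 = 12)
p = -4 (p = 2 - 1*6 = 2 - 6 = -4)
r(T, x) = 2 - x (r(T, x) = ((2 - x) - 4) + 4 = (-2 - x) + 4 = 2 - x)
(r(n, -5*2) + A)**2 = ((2 - (-5)*2) + 0)**2 = ((2 - 1*(-10)) + 0)**2 = ((2 + 10) + 0)**2 = (12 + 0)**2 = 12**2 = 144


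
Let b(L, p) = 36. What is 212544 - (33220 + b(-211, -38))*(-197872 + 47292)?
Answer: 5007901024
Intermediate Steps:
212544 - (33220 + b(-211, -38))*(-197872 + 47292) = 212544 - (33220 + 36)*(-197872 + 47292) = 212544 - 33256*(-150580) = 212544 - 1*(-5007688480) = 212544 + 5007688480 = 5007901024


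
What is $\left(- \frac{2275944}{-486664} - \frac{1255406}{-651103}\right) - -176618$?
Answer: $\frac{6995844276140759}{39608548799} \approx 1.7662 \cdot 10^{5}$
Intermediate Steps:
$\left(- \frac{2275944}{-486664} - \frac{1255406}{-651103}\right) - -176618 = \left(\left(-2275944\right) \left(- \frac{1}{486664}\right) - - \frac{1255406}{651103}\right) + 176618 = \left(\frac{284493}{60833} + \frac{1255406}{651103}\right) + 176618 = \frac{261604358977}{39608548799} + 176618 = \frac{6995844276140759}{39608548799}$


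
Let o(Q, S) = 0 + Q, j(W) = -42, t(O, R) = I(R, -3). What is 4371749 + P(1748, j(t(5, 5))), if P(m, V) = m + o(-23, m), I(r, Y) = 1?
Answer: 4373474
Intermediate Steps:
t(O, R) = 1
o(Q, S) = Q
P(m, V) = -23 + m (P(m, V) = m - 23 = -23 + m)
4371749 + P(1748, j(t(5, 5))) = 4371749 + (-23 + 1748) = 4371749 + 1725 = 4373474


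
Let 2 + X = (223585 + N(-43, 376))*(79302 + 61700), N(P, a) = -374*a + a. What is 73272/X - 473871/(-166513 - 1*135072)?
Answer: 696041290008804/442978741902515 ≈ 1.5713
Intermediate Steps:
N(P, a) = -373*a
X = 11750683672 (X = -2 + (223585 - 373*376)*(79302 + 61700) = -2 + (223585 - 140248)*141002 = -2 + 83337*141002 = -2 + 11750683674 = 11750683672)
73272/X - 473871/(-166513 - 1*135072) = 73272/11750683672 - 473871/(-166513 - 1*135072) = 73272*(1/11750683672) - 473871/(-166513 - 135072) = 9159/1468835459 - 473871/(-301585) = 9159/1468835459 - 473871*(-1/301585) = 9159/1468835459 + 473871/301585 = 696041290008804/442978741902515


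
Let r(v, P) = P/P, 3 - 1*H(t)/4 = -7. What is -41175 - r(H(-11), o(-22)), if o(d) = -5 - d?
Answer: -41176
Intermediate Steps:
H(t) = 40 (H(t) = 12 - 4*(-7) = 12 + 28 = 40)
r(v, P) = 1
-41175 - r(H(-11), o(-22)) = -41175 - 1*1 = -41175 - 1 = -41176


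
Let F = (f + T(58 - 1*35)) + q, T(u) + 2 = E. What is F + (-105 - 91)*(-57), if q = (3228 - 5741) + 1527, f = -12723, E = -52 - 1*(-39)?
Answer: -2552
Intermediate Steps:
E = -13 (E = -52 + 39 = -13)
T(u) = -15 (T(u) = -2 - 13 = -15)
q = -986 (q = -2513 + 1527 = -986)
F = -13724 (F = (-12723 - 15) - 986 = -12738 - 986 = -13724)
F + (-105 - 91)*(-57) = -13724 + (-105 - 91)*(-57) = -13724 - 196*(-57) = -13724 + 11172 = -2552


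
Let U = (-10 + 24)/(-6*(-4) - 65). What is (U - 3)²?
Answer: 18769/1681 ≈ 11.165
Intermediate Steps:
U = -14/41 (U = 14/(24 - 65) = 14/(-41) = 14*(-1/41) = -14/41 ≈ -0.34146)
(U - 3)² = (-14/41 - 3)² = (-137/41)² = 18769/1681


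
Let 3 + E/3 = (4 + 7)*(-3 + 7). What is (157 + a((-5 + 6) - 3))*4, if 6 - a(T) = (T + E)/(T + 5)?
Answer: 1472/3 ≈ 490.67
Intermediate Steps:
E = 123 (E = -9 + 3*((4 + 7)*(-3 + 7)) = -9 + 3*(11*4) = -9 + 3*44 = -9 + 132 = 123)
a(T) = 6 - (123 + T)/(5 + T) (a(T) = 6 - (T + 123)/(T + 5) = 6 - (123 + T)/(5 + T))
(157 + a((-5 + 6) - 3))*4 = (157 + (-93 + 5*((-5 + 6) - 3))/(5 + ((-5 + 6) - 3)))*4 = (157 + (-93 + 5*(1 - 3))/(5 + (1 - 3)))*4 = (157 + (-93 + 5*(-2))/(5 - 2))*4 = (157 + (-93 - 10)/3)*4 = (157 + (⅓)*(-103))*4 = (157 - 103/3)*4 = (368/3)*4 = 1472/3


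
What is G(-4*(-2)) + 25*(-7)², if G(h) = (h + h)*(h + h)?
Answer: 1481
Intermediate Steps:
G(h) = 4*h² (G(h) = (2*h)*(2*h) = 4*h²)
G(-4*(-2)) + 25*(-7)² = 4*(-4*(-2))² + 25*(-7)² = 4*8² + 25*49 = 4*64 + 1225 = 256 + 1225 = 1481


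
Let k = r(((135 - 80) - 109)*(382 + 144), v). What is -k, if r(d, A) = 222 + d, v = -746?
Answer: 28182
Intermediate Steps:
k = -28182 (k = 222 + ((135 - 80) - 109)*(382 + 144) = 222 + (55 - 109)*526 = 222 - 54*526 = 222 - 28404 = -28182)
-k = -1*(-28182) = 28182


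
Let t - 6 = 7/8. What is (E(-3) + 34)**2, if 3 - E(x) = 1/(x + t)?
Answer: 1297321/961 ≈ 1350.0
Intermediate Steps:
t = 55/8 (t = 6 + 7/8 = 55/8 ≈ 6.8750)
E(x) = 3 - 1/(55/8 + x) (E(x) = 3 - 1/(x + 55/8) = 3 - 1/(55/8 + x))
(E(-3) + 34)**2 = ((157 + 24*(-3))/(55 + 8*(-3)) + 34)**2 = ((157 - 72)/(55 - 24) + 34)**2 = (85/31 + 34)**2 = (1139/31)**2 = 1297321/961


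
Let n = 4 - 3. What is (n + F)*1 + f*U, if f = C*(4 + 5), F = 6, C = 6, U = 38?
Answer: 2059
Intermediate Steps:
n = 1
f = 54 (f = 6*(4 + 5) = 6*9 = 54)
(n + F)*1 + f*U = (1 + 6)*1 + 54*38 = 7*1 + 2052 = 7 + 2052 = 2059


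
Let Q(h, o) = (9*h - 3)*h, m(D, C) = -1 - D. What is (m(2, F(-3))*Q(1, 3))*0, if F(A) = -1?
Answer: 0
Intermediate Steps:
Q(h, o) = h*(-3 + 9*h) (Q(h, o) = (-3 + 9*h)*h = h*(-3 + 9*h))
(m(2, F(-3))*Q(1, 3))*0 = ((-1 - 1*2)*(3*1*(-1 + 3*1)))*0 = ((-1 - 2)*(3*1*(-1 + 3)))*0 = -9*2*0 = -3*6*0 = -18*0 = 0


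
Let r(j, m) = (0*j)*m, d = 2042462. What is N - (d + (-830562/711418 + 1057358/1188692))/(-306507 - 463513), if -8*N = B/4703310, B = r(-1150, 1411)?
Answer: 431805454528712253/162793178696206280 ≈ 2.6525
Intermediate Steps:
r(j, m) = 0 (r(j, m) = 0*m = 0)
B = 0
N = 0 (N = -0/4703310 = -⅛*0 = 0)
N - (d + (-830562/711418 + 1057358/1188692))/(-306507 - 463513) = 0 - (2042462 + (-830562/711418 + 1057358/1188692))/(-306507 - 463513) = 0 - (2042462 + (-830562*1/711418 + 1057358*(1/1188692)))/(-770020) = 0 - (2042462 + (-415281/355709 + 528679/594346))*(-1)/770020 = 0 - (2042462 - 58764722815/211414221314)*(-1)/770020 = 0 - 431805454528712253*(-1)/(211414221314*770020) = 0 - 1*(-431805454528712253/162793178696206280) = 0 + 431805454528712253/162793178696206280 = 431805454528712253/162793178696206280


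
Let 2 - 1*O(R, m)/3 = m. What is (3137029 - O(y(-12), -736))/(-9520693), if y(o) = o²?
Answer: -3134815/9520693 ≈ -0.32926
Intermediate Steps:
O(R, m) = 6 - 3*m
(3137029 - O(y(-12), -736))/(-9520693) = (3137029 - (6 - 3*(-736)))/(-9520693) = (3137029 - (6 + 2208))*(-1/9520693) = (3137029 - 1*2214)*(-1/9520693) = (3137029 - 2214)*(-1/9520693) = 3134815*(-1/9520693) = -3134815/9520693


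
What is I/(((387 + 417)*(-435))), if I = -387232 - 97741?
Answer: 484973/349740 ≈ 1.3867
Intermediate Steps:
I = -484973
I/(((387 + 417)*(-435))) = -484973*(-1/(435*(387 + 417))) = -484973/(804*(-435)) = -484973/(-349740) = -484973*(-1/349740) = 484973/349740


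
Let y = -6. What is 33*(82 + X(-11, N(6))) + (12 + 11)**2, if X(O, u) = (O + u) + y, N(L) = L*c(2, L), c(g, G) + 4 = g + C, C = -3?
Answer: 1684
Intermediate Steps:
c(g, G) = -7 + g (c(g, G) = -4 + (g - 3) = -4 + (-3 + g) = -7 + g)
N(L) = -5*L (N(L) = L*(-7 + 2) = L*(-5) = -5*L)
X(O, u) = -6 + O + u (X(O, u) = (O + u) - 6 = -6 + O + u)
33*(82 + X(-11, N(6))) + (12 + 11)**2 = 33*(82 + (-6 - 11 - 5*6)) + (12 + 11)**2 = 33*(82 + (-6 - 11 - 30)) + 23**2 = 33*(82 - 47) + 529 = 33*35 + 529 = 1155 + 529 = 1684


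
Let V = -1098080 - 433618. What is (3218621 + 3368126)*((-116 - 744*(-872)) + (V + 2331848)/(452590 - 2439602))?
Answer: 4244758321893098239/993506 ≈ 4.2725e+12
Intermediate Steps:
V = -1531698
(3218621 + 3368126)*((-116 - 744*(-872)) + (V + 2331848)/(452590 - 2439602)) = (3218621 + 3368126)*((-116 - 744*(-872)) + (-1531698 + 2331848)/(452590 - 2439602)) = 6586747*((-116 + 648768) + 800150/(-1987012)) = 6586747*(648652 + 800150*(-1/1987012)) = 6586747*(648652 - 400075/993506) = 6586747*(644439253837/993506) = 4244758321893098239/993506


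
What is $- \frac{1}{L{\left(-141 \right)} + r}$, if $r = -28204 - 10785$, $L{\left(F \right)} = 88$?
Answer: $\frac{1}{38901} \approx 2.5706 \cdot 10^{-5}$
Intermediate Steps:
$r = -38989$ ($r = -28204 - 10785 = -38989$)
$- \frac{1}{L{\left(-141 \right)} + r} = - \frac{1}{88 - 38989} = - \frac{1}{-38901} = \left(-1\right) \left(- \frac{1}{38901}\right) = \frac{1}{38901}$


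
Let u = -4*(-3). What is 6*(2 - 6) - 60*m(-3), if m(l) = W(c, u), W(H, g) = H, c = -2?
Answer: 96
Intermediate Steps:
u = 12
m(l) = -2
6*(2 - 6) - 60*m(-3) = 6*(2 - 6) - 60*(-2) = 6*(-4) + 120 = -24 + 120 = 96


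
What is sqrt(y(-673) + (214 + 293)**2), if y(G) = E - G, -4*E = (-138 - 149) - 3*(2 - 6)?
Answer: sqrt(1031163)/2 ≈ 507.73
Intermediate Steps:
E = 275/4 (E = -((-138 - 149) - 3*(2 - 6))/4 = -(-287 - 3*(-4))/4 = -(-287 + 12)/4 = -1/4*(-275) = 275/4 ≈ 68.750)
y(G) = 275/4 - G
sqrt(y(-673) + (214 + 293)**2) = sqrt((275/4 - 1*(-673)) + (214 + 293)**2) = sqrt((275/4 + 673) + 507**2) = sqrt(2967/4 + 257049) = sqrt(1031163/4) = sqrt(1031163)/2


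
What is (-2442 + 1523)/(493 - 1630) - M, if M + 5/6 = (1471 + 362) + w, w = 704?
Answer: -5765405/2274 ≈ -2535.4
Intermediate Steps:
M = 15217/6 (M = -⅚ + ((1471 + 362) + 704) = -⅚ + (1833 + 704) = -⅚ + 2537 = 15217/6 ≈ 2536.2)
(-2442 + 1523)/(493 - 1630) - M = (-2442 + 1523)/(493 - 1630) - 1*15217/6 = -919/(-1137) - 15217/6 = -919*(-1/1137) - 15217/6 = 919/1137 - 15217/6 = -5765405/2274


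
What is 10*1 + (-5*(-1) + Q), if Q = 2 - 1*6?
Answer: 11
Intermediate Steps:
Q = -4 (Q = 2 - 6 = -4)
10*1 + (-5*(-1) + Q) = 10*1 + (-5*(-1) - 4) = 10 + (5 - 4) = 10 + 1 = 11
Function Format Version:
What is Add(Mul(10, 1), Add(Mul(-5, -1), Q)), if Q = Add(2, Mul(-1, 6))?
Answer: 11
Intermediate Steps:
Q = -4 (Q = Add(2, -6) = -4)
Add(Mul(10, 1), Add(Mul(-5, -1), Q)) = Add(Mul(10, 1), Add(Mul(-5, -1), -4)) = Add(10, Add(5, -4)) = Add(10, 1) = 11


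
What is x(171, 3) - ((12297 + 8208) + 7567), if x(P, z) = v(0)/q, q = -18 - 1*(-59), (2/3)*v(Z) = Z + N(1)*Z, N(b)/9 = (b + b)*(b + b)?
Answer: -28072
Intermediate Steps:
N(b) = 36*b² (N(b) = 9*((b + b)*(b + b)) = 9*((2*b)*(2*b)) = 9*(4*b²) = 36*b²)
v(Z) = 111*Z/2 (v(Z) = 3*(Z + (36*1²)*Z)/2 = 3*(Z + (36*1)*Z)/2 = 3*(Z + 36*Z)/2 = 3*(37*Z)/2 = 111*Z/2)
q = 41 (q = -18 + 59 = 41)
x(P, z) = 0 (x(P, z) = ((111/2)*0)/41 = 0*(1/41) = 0)
x(171, 3) - ((12297 + 8208) + 7567) = 0 - ((12297 + 8208) + 7567) = 0 - (20505 + 7567) = 0 - 1*28072 = 0 - 28072 = -28072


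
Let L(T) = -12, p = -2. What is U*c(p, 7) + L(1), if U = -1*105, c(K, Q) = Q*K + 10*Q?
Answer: -5892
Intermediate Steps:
c(K, Q) = 10*Q + K*Q (c(K, Q) = K*Q + 10*Q = 10*Q + K*Q)
U = -105
U*c(p, 7) + L(1) = -735*(10 - 2) - 12 = -735*8 - 12 = -105*56 - 12 = -5880 - 12 = -5892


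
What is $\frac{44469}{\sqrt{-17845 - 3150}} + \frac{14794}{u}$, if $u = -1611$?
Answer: $- \frac{14794}{1611} - \frac{44469 i \sqrt{20995}}{20995} \approx -9.1831 - 306.9 i$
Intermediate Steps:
$\frac{44469}{\sqrt{-17845 - 3150}} + \frac{14794}{u} = \frac{44469}{\sqrt{-17845 - 3150}} + \frac{14794}{-1611} = \frac{44469}{\sqrt{-20995}} + 14794 \left(- \frac{1}{1611}\right) = \frac{44469}{i \sqrt{20995}} - \frac{14794}{1611} = 44469 \left(- \frac{i \sqrt{20995}}{20995}\right) - \frac{14794}{1611} = - \frac{44469 i \sqrt{20995}}{20995} - \frac{14794}{1611} = - \frac{14794}{1611} - \frac{44469 i \sqrt{20995}}{20995}$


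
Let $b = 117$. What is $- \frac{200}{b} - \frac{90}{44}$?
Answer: $- \frac{9665}{2574} \approx -3.7549$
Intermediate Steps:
$- \frac{200}{b} - \frac{90}{44} = - \frac{200}{117} - \frac{90}{44} = \left(-200\right) \frac{1}{117} - \frac{45}{22} = - \frac{200}{117} - \frac{45}{22} = - \frac{9665}{2574}$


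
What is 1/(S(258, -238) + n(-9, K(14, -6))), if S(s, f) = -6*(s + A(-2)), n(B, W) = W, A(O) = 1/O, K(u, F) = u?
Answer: -1/1531 ≈ -0.00065317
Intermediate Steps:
S(s, f) = 3 - 6*s (S(s, f) = -6*(s + 1/(-2)) = -6*(s - ½) = -6*(-½ + s) = 3 - 6*s)
1/(S(258, -238) + n(-9, K(14, -6))) = 1/((3 - 6*258) + 14) = 1/((3 - 1548) + 14) = 1/(-1545 + 14) = 1/(-1531) = -1/1531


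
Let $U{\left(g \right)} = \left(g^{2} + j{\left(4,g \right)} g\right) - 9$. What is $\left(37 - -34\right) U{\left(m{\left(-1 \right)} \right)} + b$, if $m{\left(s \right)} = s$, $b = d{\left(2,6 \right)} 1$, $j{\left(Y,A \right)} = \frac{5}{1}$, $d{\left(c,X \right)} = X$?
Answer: $-917$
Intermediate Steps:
$j{\left(Y,A \right)} = 5$ ($j{\left(Y,A \right)} = 5 \cdot 1 = 5$)
$b = 6$ ($b = 6 \cdot 1 = 6$)
$U{\left(g \right)} = -9 + g^{2} + 5 g$ ($U{\left(g \right)} = \left(g^{2} + 5 g\right) - 9 = -9 + g^{2} + 5 g$)
$\left(37 - -34\right) U{\left(m{\left(-1 \right)} \right)} + b = \left(37 - -34\right) \left(-9 + \left(-1\right)^{2} + 5 \left(-1\right)\right) + 6 = \left(37 + 34\right) \left(-9 + 1 - 5\right) + 6 = 71 \left(-13\right) + 6 = -923 + 6 = -917$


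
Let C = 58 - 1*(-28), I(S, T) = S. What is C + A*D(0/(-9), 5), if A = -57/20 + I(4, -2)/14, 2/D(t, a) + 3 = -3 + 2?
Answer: 24439/280 ≈ 87.282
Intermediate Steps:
C = 86 (C = 58 + 28 = 86)
D(t, a) = -½ (D(t, a) = 2/(-3 + (-3 + 2)) = 2/(-3 - 1) = 2/(-4) = 2*(-¼) = -½)
A = -359/140 (A = -57/20 + 4/14 = -57*1/20 + 4*(1/14) = -57/20 + 2/7 = -359/140 ≈ -2.5643)
C + A*D(0/(-9), 5) = 86 - 359/140*(-½) = 86 + 359/280 = 24439/280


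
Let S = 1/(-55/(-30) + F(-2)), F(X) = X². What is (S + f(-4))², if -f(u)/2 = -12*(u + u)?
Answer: 45077796/1225 ≈ 36798.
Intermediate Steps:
f(u) = 48*u (f(u) = -(-24)*(u + u) = -(-24)*2*u = -(-48)*u = 48*u)
S = 6/35 (S = 1/(-55/(-30) + (-2)²) = 1/(-55*(-1/30) + 4) = 1/(11/6 + 4) = 1/(35/6) = 6/35 ≈ 0.17143)
(S + f(-4))² = (6/35 + 48*(-4))² = (6/35 - 192)² = (-6714/35)² = 45077796/1225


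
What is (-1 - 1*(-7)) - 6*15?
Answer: -84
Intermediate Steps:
(-1 - 1*(-7)) - 6*15 = (-1 + 7) - 90 = 6 - 90 = -84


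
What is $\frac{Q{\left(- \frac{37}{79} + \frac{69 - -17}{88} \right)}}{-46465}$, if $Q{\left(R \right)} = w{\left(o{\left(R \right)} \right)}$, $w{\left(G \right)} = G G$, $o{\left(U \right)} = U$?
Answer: $- \frac{3129361}{561416893840} \approx -5.574 \cdot 10^{-6}$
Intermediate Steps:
$w{\left(G \right)} = G^{2}$
$Q{\left(R \right)} = R^{2}$
$\frac{Q{\left(- \frac{37}{79} + \frac{69 - -17}{88} \right)}}{-46465} = \frac{\left(- \frac{37}{79} + \frac{69 - -17}{88}\right)^{2}}{-46465} = \left(\left(-37\right) \frac{1}{79} + \left(69 + 17\right) \frac{1}{88}\right)^{2} \left(- \frac{1}{46465}\right) = \left(- \frac{37}{79} + 86 \cdot \frac{1}{88}\right)^{2} \left(- \frac{1}{46465}\right) = \left(- \frac{37}{79} + \frac{43}{44}\right)^{2} \left(- \frac{1}{46465}\right) = \left(\frac{1769}{3476}\right)^{2} \left(- \frac{1}{46465}\right) = \frac{3129361}{12082576} \left(- \frac{1}{46465}\right) = - \frac{3129361}{561416893840}$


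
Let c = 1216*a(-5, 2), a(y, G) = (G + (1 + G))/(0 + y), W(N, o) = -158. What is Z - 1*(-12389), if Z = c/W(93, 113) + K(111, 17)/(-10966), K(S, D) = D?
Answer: 10739430131/866314 ≈ 12397.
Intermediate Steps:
a(y, G) = (1 + 2*G)/y
c = -1216 (c = 1216*((1 + 2*2)/(-5)) = 1216*(-(1 + 4)/5) = 1216*(-1/5*5) = 1216*(-1) = -1216)
Z = 6665985/866314 (Z = -1216/(-158) + 17/(-10966) = -1216*(-1/158) + 17*(-1/10966) = 608/79 - 17/10966 = 6665985/866314 ≈ 7.6946)
Z - 1*(-12389) = 6665985/866314 - 1*(-12389) = 6665985/866314 + 12389 = 10739430131/866314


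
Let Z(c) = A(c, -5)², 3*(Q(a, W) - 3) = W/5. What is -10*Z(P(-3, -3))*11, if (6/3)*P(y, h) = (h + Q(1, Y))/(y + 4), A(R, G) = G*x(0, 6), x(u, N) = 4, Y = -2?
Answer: -44000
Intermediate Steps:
Q(a, W) = 3 + W/15 (Q(a, W) = 3 + (W/5)/3 = 3 + W/15)
A(R, G) = 4*G (A(R, G) = G*4 = 4*G)
P(y, h) = (43/15 + h)/(2*(4 + y)) (P(y, h) = ((h + (3 + (1/15)*(-2)))/(y + 4))/2 = ((h + (3 - 2/15))/(4 + y))/2 = ((h + 43/15)/(4 + y))/2 = ((43/15 + h)/(4 + y))/2 = (43/15 + h)/(2*(4 + y)))
Z(c) = 400 (Z(c) = (4*(-5))² = (-20)² = 400)
-10*Z(P(-3, -3))*11 = -10*400*11 = -4000*11 = -44000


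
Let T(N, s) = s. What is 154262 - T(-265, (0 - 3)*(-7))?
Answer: 154241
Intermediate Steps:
154262 - T(-265, (0 - 3)*(-7)) = 154262 - (0 - 3)*(-7) = 154262 - (-3)*(-7) = 154262 - 1*21 = 154262 - 21 = 154241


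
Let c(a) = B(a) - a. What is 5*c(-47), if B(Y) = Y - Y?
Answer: 235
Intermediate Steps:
B(Y) = 0
c(a) = -a (c(a) = 0 - a = -a)
5*c(-47) = 5*(-1*(-47)) = 5*47 = 235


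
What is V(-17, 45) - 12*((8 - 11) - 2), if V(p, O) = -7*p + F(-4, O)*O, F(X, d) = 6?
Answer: 449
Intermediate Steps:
V(p, O) = -7*p + 6*O
V(-17, 45) - 12*((8 - 11) - 2) = (-7*(-17) + 6*45) - 12*((8 - 11) - 2) = (119 + 270) - 12*(-3 - 2) = 389 - 12*(-5) = 389 - 1*(-60) = 389 + 60 = 449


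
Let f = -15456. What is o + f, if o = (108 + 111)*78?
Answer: 1626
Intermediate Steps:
o = 17082 (o = 219*78 = 17082)
o + f = 17082 - 15456 = 1626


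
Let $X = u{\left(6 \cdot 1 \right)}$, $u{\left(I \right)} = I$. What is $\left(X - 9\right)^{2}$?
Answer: $9$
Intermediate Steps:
$X = 6$ ($X = 6 \cdot 1 = 6$)
$\left(X - 9\right)^{2} = \left(6 - 9\right)^{2} = \left(-3\right)^{2} = 9$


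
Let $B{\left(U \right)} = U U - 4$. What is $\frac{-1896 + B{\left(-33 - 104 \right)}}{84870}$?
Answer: $\frac{5623}{28290} \approx 0.19876$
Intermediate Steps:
$B{\left(U \right)} = -4 + U^{2}$ ($B{\left(U \right)} = U^{2} - 4 = -4 + U^{2}$)
$\frac{-1896 + B{\left(-33 - 104 \right)}}{84870} = \frac{-1896 - \left(4 - \left(-33 - 104\right)^{2}\right)}{84870} = \left(-1896 - \left(4 - \left(-33 - 104\right)^{2}\right)\right) \frac{1}{84870} = \left(-1896 - \left(4 - \left(-137\right)^{2}\right)\right) \frac{1}{84870} = \left(-1896 + \left(-4 + 18769\right)\right) \frac{1}{84870} = \left(-1896 + 18765\right) \frac{1}{84870} = 16869 \cdot \frac{1}{84870} = \frac{5623}{28290}$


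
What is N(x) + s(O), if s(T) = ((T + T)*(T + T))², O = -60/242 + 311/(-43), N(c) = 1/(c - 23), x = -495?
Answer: 19018912748529941357647/379616484781830758 ≈ 50100.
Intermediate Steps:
N(c) = 1/(-23 + c)
O = -38921/5203 (O = -60*1/242 + 311*(-1/43) = -30/121 - 311/43 = -38921/5203 ≈ -7.4805)
s(T) = 16*T⁴ (s(T) = ((2*T)*(2*T))² = (4*T²)² = 16*T⁴)
N(x) + s(O) = 1/(-23 - 495) + 16*(-38921/5203)⁴ = 1/(-518) + 16*(2294753074490866081/732850356721681) = -1/518 + 36716049191853857296/732850356721681 = 19018912748529941357647/379616484781830758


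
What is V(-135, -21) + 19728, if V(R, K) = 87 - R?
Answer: 19950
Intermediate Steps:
V(-135, -21) + 19728 = (87 - 1*(-135)) + 19728 = (87 + 135) + 19728 = 222 + 19728 = 19950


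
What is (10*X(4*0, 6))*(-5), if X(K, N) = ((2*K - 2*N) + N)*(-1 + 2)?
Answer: 300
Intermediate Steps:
X(K, N) = -N + 2*K (X(K, N) = ((-2*N + 2*K) + N)*1 = (-N + 2*K)*1 = -N + 2*K)
(10*X(4*0, 6))*(-5) = (10*(-1*6 + 2*(4*0)))*(-5) = (10*(-6 + 2*0))*(-5) = (10*(-6 + 0))*(-5) = (10*(-6))*(-5) = -60*(-5) = 300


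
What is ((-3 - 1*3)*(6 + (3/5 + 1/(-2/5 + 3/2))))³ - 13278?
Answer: -17425246602/166375 ≈ -1.0473e+5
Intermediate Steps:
((-3 - 1*3)*(6 + (3/5 + 1/(-2/5 + 3/2))))³ - 13278 = ((-3 - 3)*(6 + (3*(⅕) + 1/(-2*⅕ + 3*(½)))))³ - 13278 = (-6*(6 + (⅗ + 1/(-⅖ + 3/2))))³ - 13278 = (-6*(6 + (⅗ + 1/(11/10))))³ - 13278 = (-6*(6 + (⅗ + 1*(10/11))))³ - 13278 = (-6*(6 + (⅗ + 10/11)))³ - 13278 = (-6*(6 + 83/55))³ - 13278 = (-6*413/55)³ - 13278 = (-2478/55)³ - 13278 = -15216119352/166375 - 13278 = -17425246602/166375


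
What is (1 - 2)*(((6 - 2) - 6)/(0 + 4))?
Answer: ½ ≈ 0.50000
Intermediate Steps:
(1 - 2)*(((6 - 2) - 6)/(0 + 4)) = -(4 - 6)/4 = -(-2)/4 = -1*(-½) = ½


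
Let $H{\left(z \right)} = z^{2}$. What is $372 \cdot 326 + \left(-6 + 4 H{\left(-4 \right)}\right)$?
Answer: $121330$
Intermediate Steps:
$372 \cdot 326 + \left(-6 + 4 H{\left(-4 \right)}\right) = 372 \cdot 326 - \left(6 - 4 \left(-4\right)^{2}\right) = 121272 + \left(-6 + 4 \cdot 16\right) = 121272 + \left(-6 + 64\right) = 121272 + 58 = 121330$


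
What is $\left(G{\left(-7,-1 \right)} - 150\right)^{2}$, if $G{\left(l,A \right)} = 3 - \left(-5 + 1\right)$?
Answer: $20449$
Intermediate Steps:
$G{\left(l,A \right)} = 7$ ($G{\left(l,A \right)} = 3 - -4 = 3 + 4 = 7$)
$\left(G{\left(-7,-1 \right)} - 150\right)^{2} = \left(7 - 150\right)^{2} = \left(-143\right)^{2} = 20449$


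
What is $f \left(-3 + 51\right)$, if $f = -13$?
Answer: $-624$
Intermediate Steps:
$f \left(-3 + 51\right) = - 13 \left(-3 + 51\right) = \left(-13\right) 48 = -624$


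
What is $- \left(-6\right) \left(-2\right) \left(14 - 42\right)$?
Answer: $336$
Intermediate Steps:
$- \left(-6\right) \left(-2\right) \left(14 - 42\right) = - 12 \left(-28\right) = \left(-1\right) \left(-336\right) = 336$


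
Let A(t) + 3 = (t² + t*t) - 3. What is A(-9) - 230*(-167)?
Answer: 38566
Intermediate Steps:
A(t) = -6 + 2*t² (A(t) = -3 + ((t² + t*t) - 3) = -3 + ((t² + t²) - 3) = -3 + (2*t² - 3) = -3 + (-3 + 2*t²) = -6 + 2*t²)
A(-9) - 230*(-167) = (-6 + 2*(-9)²) - 230*(-167) = (-6 + 2*81) + 38410 = (-6 + 162) + 38410 = 156 + 38410 = 38566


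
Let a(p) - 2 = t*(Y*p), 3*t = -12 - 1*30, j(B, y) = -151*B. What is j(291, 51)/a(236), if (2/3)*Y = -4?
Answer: -43941/19826 ≈ -2.2163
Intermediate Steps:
Y = -6 (Y = (3/2)*(-4) = -6)
t = -14 (t = (-12 - 1*30)/3 = (-12 - 30)/3 = (1/3)*(-42) = -14)
a(p) = 2 + 84*p (a(p) = 2 - (-84)*p = 2 + 84*p)
j(291, 51)/a(236) = (-151*291)/(2 + 84*236) = -43941/(2 + 19824) = -43941/19826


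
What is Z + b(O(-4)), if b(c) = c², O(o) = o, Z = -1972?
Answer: -1956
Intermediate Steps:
Z + b(O(-4)) = -1972 + (-4)² = -1972 + 16 = -1956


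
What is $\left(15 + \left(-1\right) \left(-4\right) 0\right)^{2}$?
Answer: $225$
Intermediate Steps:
$\left(15 + \left(-1\right) \left(-4\right) 0\right)^{2} = \left(15 + 4 \cdot 0\right)^{2} = \left(15 + 0\right)^{2} = 15^{2} = 225$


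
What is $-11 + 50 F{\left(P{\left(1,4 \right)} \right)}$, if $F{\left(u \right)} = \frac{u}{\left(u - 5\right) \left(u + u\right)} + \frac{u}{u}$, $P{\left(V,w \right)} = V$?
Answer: $\frac{131}{4} \approx 32.75$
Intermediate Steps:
$F{\left(u \right)} = 1 + \frac{1}{2 \left(-5 + u\right)}$ ($F{\left(u \right)} = \frac{u}{\left(-5 + u\right) 2 u} + 1 = \frac{u}{2 u \left(-5 + u\right)} + 1 = u \frac{1}{2 u \left(-5 + u\right)} + 1 = \frac{1}{2 \left(-5 + u\right)} + 1 = 1 + \frac{1}{2 \left(-5 + u\right)}$)
$-11 + 50 F{\left(P{\left(1,4 \right)} \right)} = -11 + 50 \frac{- \frac{9}{2} + 1}{-5 + 1} = -11 + 50 \frac{1}{-4} \left(- \frac{7}{2}\right) = -11 + 50 \left(\left(- \frac{1}{4}\right) \left(- \frac{7}{2}\right)\right) = -11 + 50 \cdot \frac{7}{8} = -11 + \frac{175}{4} = \frac{131}{4}$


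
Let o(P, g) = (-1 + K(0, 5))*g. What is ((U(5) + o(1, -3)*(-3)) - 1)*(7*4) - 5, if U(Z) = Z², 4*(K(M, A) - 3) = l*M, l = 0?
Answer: 1171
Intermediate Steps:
K(M, A) = 3 (K(M, A) = 3 + (0*M)/4 = 3 + (¼)*0 = 3 + 0 = 3)
o(P, g) = 2*g (o(P, g) = (-1 + 3)*g = 2*g)
((U(5) + o(1, -3)*(-3)) - 1)*(7*4) - 5 = ((5² + (2*(-3))*(-3)) - 1)*(7*4) - 5 = ((25 - 6*(-3)) - 1)*28 - 5 = ((25 + 18) - 1)*28 - 5 = (43 - 1)*28 - 5 = 42*28 - 5 = 1176 - 5 = 1171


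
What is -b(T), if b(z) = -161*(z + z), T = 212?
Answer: 68264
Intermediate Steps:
b(z) = -322*z
-b(T) = -(-322)*212 = -1*(-68264) = 68264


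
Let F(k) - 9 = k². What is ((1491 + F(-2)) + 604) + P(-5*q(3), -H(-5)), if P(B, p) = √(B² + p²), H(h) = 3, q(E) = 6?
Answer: 2108 + 3*√101 ≈ 2138.1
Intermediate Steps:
F(k) = 9 + k²
((1491 + F(-2)) + 604) + P(-5*q(3), -H(-5)) = ((1491 + (9 + (-2)²)) + 604) + √((-5*6)² + (-1*3)²) = ((1491 + (9 + 4)) + 604) + √((-30)² + (-3)²) = ((1491 + 13) + 604) + √(900 + 9) = (1504 + 604) + √909 = 2108 + 3*√101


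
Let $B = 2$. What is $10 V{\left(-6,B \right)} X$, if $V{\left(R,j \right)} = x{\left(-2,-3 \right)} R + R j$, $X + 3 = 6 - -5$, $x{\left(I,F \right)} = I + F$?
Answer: $1440$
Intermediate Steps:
$x{\left(I,F \right)} = F + I$
$X = 8$ ($X = -3 + \left(6 - -5\right) = -3 + \left(6 + 5\right) = -3 + 11 = 8$)
$V{\left(R,j \right)} = - 5 R + R j$ ($V{\left(R,j \right)} = \left(-3 - 2\right) R + R j = - 5 R + R j$)
$10 V{\left(-6,B \right)} X = 10 \left(- 6 \left(-5 + 2\right)\right) 8 = 10 \left(\left(-6\right) \left(-3\right)\right) 8 = 10 \cdot 18 \cdot 8 = 180 \cdot 8 = 1440$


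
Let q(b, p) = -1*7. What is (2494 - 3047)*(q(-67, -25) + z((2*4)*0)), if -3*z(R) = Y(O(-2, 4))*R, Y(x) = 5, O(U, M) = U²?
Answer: 3871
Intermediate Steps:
q(b, p) = -7
z(R) = -5*R/3
(2494 - 3047)*(q(-67, -25) + z((2*4)*0)) = (2494 - 3047)*(-7 - 5*2*4*0/3) = -553*(-7 - 40*0/3) = -553*(-7 - 5/3*0) = -553*(-7 + 0) = -553*(-7) = 3871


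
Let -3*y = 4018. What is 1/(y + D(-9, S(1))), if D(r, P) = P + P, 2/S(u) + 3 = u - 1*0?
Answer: -3/4024 ≈ -0.00074553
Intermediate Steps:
y = -4018/3 (y = -⅓*4018 = -4018/3 ≈ -1339.3)
S(u) = 2/(-3 + u) (S(u) = 2/(-3 + (u - 1*0)) = 2/(-3 + (u + 0)) = 2/(-3 + u))
D(r, P) = 2*P
1/(y + D(-9, S(1))) = 1/(-4018/3 + 2*(2/(-3 + 1))) = 1/(-4018/3 + 2*(2/(-2))) = 1/(-4018/3 + 2*(2*(-½))) = 1/(-4018/3 + 2*(-1)) = 1/(-4018/3 - 2) = 1/(-4024/3) = -3/4024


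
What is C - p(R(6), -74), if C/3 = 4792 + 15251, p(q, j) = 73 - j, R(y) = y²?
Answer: 59982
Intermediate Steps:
C = 60129 (C = 3*(4792 + 15251) = 3*20043 = 60129)
C - p(R(6), -74) = 60129 - (73 - 1*(-74)) = 60129 - (73 + 74) = 60129 - 1*147 = 60129 - 147 = 59982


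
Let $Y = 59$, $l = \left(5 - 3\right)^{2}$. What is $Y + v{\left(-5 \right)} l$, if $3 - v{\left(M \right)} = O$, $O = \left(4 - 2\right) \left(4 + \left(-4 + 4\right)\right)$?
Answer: $39$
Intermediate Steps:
$l = 4$ ($l = 2^{2} = 4$)
$O = 8$ ($O = 2 \left(4 + 0\right) = 2 \cdot 4 = 8$)
$v{\left(M \right)} = -5$ ($v{\left(M \right)} = 3 - 8 = -5$)
$Y + v{\left(-5 \right)} l = 59 - 20 = 39$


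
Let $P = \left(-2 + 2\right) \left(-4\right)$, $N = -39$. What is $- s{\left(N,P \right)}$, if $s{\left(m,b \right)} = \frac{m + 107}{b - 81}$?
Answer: $\frac{68}{81} \approx 0.83951$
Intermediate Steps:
$P = 0$ ($P = 0 \left(-4\right) = 0$)
$s{\left(m,b \right)} = \frac{107 + m}{-81 + b}$
$- s{\left(N,P \right)} = - \frac{107 - 39}{-81 + 0} = - \frac{68}{-81} = - \frac{\left(-1\right) 68}{81} = \left(-1\right) \left(- \frac{68}{81}\right) = \frac{68}{81}$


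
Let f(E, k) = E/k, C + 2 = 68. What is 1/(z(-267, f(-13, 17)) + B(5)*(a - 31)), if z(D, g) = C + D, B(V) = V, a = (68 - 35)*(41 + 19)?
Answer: 1/9544 ≈ 0.00010478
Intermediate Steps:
C = 66 (C = -2 + 68 = 66)
a = 1980 (a = 33*60 = 1980)
z(D, g) = 66 + D
1/(z(-267, f(-13, 17)) + B(5)*(a - 31)) = 1/((66 - 267) + 5*(1980 - 31)) = 1/(-201 + 5*1949) = 1/(-201 + 9745) = 1/9544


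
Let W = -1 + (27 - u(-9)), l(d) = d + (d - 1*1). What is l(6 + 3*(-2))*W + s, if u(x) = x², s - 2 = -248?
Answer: -191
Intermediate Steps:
s = -246 (s = 2 - 248 = -246)
l(d) = -1 + 2*d (l(d) = d + (d - 1) = d + (-1 + d) = -1 + 2*d)
W = -55 (W = -1 + (27 - 1*(-9)²) = -1 + (27 - 1*81) = -1 + (27 - 81) = -1 - 54 = -55)
l(6 + 3*(-2))*W + s = (-1 + 2*(6 + 3*(-2)))*(-55) - 246 = (-1 + 2*(6 - 6))*(-55) - 246 = (-1 + 2*0)*(-55) - 246 = (-1 + 0)*(-55) - 246 = -1*(-55) - 246 = 55 - 246 = -191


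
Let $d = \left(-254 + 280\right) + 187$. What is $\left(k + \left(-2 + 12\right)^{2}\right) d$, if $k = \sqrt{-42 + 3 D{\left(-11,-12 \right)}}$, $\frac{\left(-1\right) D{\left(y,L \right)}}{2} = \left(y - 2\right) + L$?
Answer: $21300 + 1278 \sqrt{3} \approx 23514.0$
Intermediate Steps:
$D{\left(y,L \right)} = 4 - 2 L - 2 y$ ($D{\left(y,L \right)} = - 2 \left(\left(y - 2\right) + L\right) = - 2 \left(\left(-2 + y\right) + L\right) = - 2 \left(-2 + L + y\right) = 4 - 2 L - 2 y$)
$d = 213$ ($d = 26 + 187 = 213$)
$k = 6 \sqrt{3}$ ($k = \sqrt{-42 + 3 \left(4 - -24 - -22\right)} = \sqrt{-42 + 3 \left(4 + 24 + 22\right)} = \sqrt{-42 + 3 \cdot 50} = \sqrt{-42 + 150} = \sqrt{108} = 6 \sqrt{3} \approx 10.392$)
$\left(k + \left(-2 + 12\right)^{2}\right) d = \left(6 \sqrt{3} + \left(-2 + 12\right)^{2}\right) 213 = \left(6 \sqrt{3} + 10^{2}\right) 213 = \left(6 \sqrt{3} + 100\right) 213 = \left(100 + 6 \sqrt{3}\right) 213 = 21300 + 1278 \sqrt{3}$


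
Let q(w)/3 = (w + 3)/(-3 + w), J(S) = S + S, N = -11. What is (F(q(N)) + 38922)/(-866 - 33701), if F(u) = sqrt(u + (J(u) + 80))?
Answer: -2994/2659 - 2*sqrt(1043)/241969 ≈ -1.1263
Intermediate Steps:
J(S) = 2*S
q(w) = 3*(3 + w)/(-3 + w) (q(w) = 3*((w + 3)/(-3 + w)) = 3*((3 + w)/(-3 + w)) = 3*(3 + w)/(-3 + w))
F(u) = sqrt(80 + 3*u) (F(u) = sqrt(u + (2*u + 80)) = sqrt(u + (80 + 2*u)) = sqrt(80 + 3*u))
(F(q(N)) + 38922)/(-866 - 33701) = (sqrt(80 + 3*(3*(3 - 11)/(-3 - 11))) + 38922)/(-866 - 33701) = (sqrt(80 + 3*(3*(-8)/(-14))) + 38922)/(-34567) = (sqrt(80 + 3*(3*(-1/14)*(-8))) + 38922)*(-1/34567) = (sqrt(80 + 3*(12/7)) + 38922)*(-1/34567) = (sqrt(80 + 36/7) + 38922)*(-1/34567) = (sqrt(596/7) + 38922)*(-1/34567) = (2*sqrt(1043)/7 + 38922)*(-1/34567) = (38922 + 2*sqrt(1043)/7)*(-1/34567) = -2994/2659 - 2*sqrt(1043)/241969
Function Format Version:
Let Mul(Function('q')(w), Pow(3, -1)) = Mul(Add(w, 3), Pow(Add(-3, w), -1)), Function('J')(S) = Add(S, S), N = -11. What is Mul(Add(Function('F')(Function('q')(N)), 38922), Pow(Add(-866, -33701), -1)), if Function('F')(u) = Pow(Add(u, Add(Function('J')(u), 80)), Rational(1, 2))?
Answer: Add(Rational(-2994, 2659), Mul(Rational(-2, 241969), Pow(1043, Rational(1, 2)))) ≈ -1.1263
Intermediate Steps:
Function('J')(S) = Mul(2, S)
Function('q')(w) = Mul(3, Pow(Add(-3, w), -1), Add(3, w)) (Function('q')(w) = Mul(3, Mul(Add(w, 3), Pow(Add(-3, w), -1))) = Mul(3, Mul(Add(3, w), Pow(Add(-3, w), -1))) = Mul(3, Mul(Pow(Add(-3, w), -1), Add(3, w))) = Mul(3, Pow(Add(-3, w), -1), Add(3, w)))
Function('F')(u) = Pow(Add(80, Mul(3, u)), Rational(1, 2)) (Function('F')(u) = Pow(Add(u, Add(Mul(2, u), 80)), Rational(1, 2)) = Pow(Add(u, Add(80, Mul(2, u))), Rational(1, 2)) = Pow(Add(80, Mul(3, u)), Rational(1, 2)))
Mul(Add(Function('F')(Function('q')(N)), 38922), Pow(Add(-866, -33701), -1)) = Mul(Add(Pow(Add(80, Mul(3, Mul(3, Pow(Add(-3, -11), -1), Add(3, -11)))), Rational(1, 2)), 38922), Pow(Add(-866, -33701), -1)) = Mul(Add(Pow(Add(80, Mul(3, Mul(3, Pow(-14, -1), -8))), Rational(1, 2)), 38922), Pow(-34567, -1)) = Mul(Add(Pow(Add(80, Mul(3, Mul(3, Rational(-1, 14), -8))), Rational(1, 2)), 38922), Rational(-1, 34567)) = Mul(Add(Pow(Add(80, Mul(3, Rational(12, 7))), Rational(1, 2)), 38922), Rational(-1, 34567)) = Mul(Add(Pow(Add(80, Rational(36, 7)), Rational(1, 2)), 38922), Rational(-1, 34567)) = Mul(Add(Pow(Rational(596, 7), Rational(1, 2)), 38922), Rational(-1, 34567)) = Mul(Add(Mul(Rational(2, 7), Pow(1043, Rational(1, 2))), 38922), Rational(-1, 34567)) = Mul(Add(38922, Mul(Rational(2, 7), Pow(1043, Rational(1, 2)))), Rational(-1, 34567)) = Add(Rational(-2994, 2659), Mul(Rational(-2, 241969), Pow(1043, Rational(1, 2))))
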